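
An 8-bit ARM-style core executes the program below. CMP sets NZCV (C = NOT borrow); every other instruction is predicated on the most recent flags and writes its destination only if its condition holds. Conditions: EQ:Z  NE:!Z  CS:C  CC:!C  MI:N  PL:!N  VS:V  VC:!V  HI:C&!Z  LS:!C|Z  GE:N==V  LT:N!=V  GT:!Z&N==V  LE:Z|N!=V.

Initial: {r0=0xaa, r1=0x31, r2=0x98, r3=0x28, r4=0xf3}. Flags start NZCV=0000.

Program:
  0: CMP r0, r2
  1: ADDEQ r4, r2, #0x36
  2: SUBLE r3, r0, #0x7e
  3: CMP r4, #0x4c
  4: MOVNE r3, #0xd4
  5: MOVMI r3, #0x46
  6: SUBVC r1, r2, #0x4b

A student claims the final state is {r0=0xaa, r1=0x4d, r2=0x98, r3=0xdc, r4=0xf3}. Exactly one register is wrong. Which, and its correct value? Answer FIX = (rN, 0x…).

FIX = (r3, 0x46)

[0] flags=0010 → (cmp)
[1] flags=0010 EQ?F → skip
[2] flags=0010 LE?F → skip
[3] flags=1010 → (cmp)
[4] flags=1010 NE?T → r3=0xd4
[5] flags=1010 MI?T → r3=0x46
[6] flags=1010 VC?T → r1=0x4d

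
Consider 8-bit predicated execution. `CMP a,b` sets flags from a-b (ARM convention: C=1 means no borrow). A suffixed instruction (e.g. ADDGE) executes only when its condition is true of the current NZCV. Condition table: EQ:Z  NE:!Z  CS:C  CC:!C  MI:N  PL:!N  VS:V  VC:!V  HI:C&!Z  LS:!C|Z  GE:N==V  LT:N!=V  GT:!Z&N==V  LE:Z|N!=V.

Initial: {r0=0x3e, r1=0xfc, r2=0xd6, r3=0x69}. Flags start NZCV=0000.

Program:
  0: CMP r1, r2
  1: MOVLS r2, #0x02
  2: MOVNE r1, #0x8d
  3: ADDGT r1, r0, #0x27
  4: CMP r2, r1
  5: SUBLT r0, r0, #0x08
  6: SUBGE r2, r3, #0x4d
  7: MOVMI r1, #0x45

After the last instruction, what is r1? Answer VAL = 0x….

0: ✓ CMP  NZCV=0010
1: · MOVLS
2: ✓ MOVNE  r1←0x8d
3: ✓ ADDGT  r1←0x65
4: ✓ CMP  NZCV=0011
5: ✓ SUBLT  r0←0x36
6: · SUBGE
7: · MOVMI

VAL = 0x65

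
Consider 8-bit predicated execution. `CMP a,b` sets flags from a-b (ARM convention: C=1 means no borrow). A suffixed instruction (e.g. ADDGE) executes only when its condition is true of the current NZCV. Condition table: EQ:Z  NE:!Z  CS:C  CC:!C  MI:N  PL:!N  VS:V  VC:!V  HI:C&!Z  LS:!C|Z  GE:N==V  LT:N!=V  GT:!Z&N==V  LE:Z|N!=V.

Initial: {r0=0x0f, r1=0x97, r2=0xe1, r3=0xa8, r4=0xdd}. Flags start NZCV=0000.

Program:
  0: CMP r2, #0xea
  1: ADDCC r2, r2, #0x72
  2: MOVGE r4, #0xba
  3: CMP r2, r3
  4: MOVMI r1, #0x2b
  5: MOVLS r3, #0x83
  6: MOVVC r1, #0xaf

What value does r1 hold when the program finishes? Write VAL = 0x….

VAL = 0x2b

[0] flags=1000 → (cmp)
[1] flags=1000 CC?T → r2=0x53
[2] flags=1000 GE?F → skip
[3] flags=1001 → (cmp)
[4] flags=1001 MI?T → r1=0x2b
[5] flags=1001 LS?T → r3=0x83
[6] flags=1001 VC?F → skip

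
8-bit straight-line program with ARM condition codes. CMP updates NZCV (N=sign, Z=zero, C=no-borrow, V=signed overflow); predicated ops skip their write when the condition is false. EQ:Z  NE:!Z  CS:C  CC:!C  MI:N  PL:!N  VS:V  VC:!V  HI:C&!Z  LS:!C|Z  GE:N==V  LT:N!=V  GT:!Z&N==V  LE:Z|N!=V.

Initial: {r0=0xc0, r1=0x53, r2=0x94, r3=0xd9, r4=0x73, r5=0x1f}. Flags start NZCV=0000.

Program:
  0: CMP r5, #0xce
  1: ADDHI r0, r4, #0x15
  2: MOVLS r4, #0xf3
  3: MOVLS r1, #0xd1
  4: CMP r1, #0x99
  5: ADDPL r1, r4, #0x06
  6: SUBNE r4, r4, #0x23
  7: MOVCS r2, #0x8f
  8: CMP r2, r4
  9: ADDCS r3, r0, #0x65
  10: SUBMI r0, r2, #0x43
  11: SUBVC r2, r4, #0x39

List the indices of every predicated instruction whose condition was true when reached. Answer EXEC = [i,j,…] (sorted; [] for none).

EXEC = [2,3,5,6,7,10,11]

0: ✓ CMP  NZCV=0000
1: · ADDHI
2: ✓ MOVLS  r4←0xf3
3: ✓ MOVLS  r1←0xd1
4: ✓ CMP  NZCV=0010
5: ✓ ADDPL  r1←0xf9
6: ✓ SUBNE  r4←0xd0
7: ✓ MOVCS  r2←0x8f
8: ✓ CMP  NZCV=1000
9: · ADDCS
10: ✓ SUBMI  r0←0x4c
11: ✓ SUBVC  r2←0x97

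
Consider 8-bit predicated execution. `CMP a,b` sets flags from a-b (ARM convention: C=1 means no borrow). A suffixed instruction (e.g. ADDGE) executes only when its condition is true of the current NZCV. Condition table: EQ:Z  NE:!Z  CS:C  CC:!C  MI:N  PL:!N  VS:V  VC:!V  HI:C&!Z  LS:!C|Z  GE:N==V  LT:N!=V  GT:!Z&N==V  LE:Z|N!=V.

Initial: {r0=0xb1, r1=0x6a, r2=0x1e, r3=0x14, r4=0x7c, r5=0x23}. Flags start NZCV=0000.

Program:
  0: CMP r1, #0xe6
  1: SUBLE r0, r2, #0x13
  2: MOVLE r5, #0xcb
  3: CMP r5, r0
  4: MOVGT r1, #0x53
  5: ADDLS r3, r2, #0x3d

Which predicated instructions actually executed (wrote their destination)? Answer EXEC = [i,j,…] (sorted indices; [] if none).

EXEC = [4,5]

0: ✓ CMP  NZCV=1001
1: · SUBLE
2: · MOVLE
3: ✓ CMP  NZCV=0000
4: ✓ MOVGT  r1←0x53
5: ✓ ADDLS  r3←0x5b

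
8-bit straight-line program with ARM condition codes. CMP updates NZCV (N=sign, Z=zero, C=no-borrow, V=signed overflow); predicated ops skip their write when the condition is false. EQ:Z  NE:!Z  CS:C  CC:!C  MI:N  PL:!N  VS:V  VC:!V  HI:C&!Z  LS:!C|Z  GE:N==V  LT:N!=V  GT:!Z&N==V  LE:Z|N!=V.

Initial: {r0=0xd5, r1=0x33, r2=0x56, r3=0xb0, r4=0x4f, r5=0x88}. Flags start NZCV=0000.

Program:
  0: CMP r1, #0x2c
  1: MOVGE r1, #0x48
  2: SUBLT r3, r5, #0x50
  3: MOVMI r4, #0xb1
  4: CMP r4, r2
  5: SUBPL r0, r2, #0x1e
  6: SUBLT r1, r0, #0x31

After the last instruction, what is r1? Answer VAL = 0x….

0: ✓ CMP  NZCV=0010
1: ✓ MOVGE  r1←0x48
2: · SUBLT
3: · MOVMI
4: ✓ CMP  NZCV=1000
5: · SUBPL
6: ✓ SUBLT  r1←0xa4

VAL = 0xa4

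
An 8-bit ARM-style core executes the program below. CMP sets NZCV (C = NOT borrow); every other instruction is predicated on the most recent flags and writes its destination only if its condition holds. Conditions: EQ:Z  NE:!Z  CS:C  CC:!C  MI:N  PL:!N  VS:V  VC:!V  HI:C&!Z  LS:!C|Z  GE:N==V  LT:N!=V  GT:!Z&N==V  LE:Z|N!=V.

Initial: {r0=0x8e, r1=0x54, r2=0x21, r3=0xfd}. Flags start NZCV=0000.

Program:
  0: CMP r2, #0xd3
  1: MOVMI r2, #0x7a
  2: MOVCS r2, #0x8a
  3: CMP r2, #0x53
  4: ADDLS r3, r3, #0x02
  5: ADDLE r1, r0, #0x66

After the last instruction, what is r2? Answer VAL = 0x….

0: ✓ CMP  NZCV=0000
1: · MOVMI
2: · MOVCS
3: ✓ CMP  NZCV=1000
4: ✓ ADDLS  r3←0xff
5: ✓ ADDLE  r1←0xf4

VAL = 0x21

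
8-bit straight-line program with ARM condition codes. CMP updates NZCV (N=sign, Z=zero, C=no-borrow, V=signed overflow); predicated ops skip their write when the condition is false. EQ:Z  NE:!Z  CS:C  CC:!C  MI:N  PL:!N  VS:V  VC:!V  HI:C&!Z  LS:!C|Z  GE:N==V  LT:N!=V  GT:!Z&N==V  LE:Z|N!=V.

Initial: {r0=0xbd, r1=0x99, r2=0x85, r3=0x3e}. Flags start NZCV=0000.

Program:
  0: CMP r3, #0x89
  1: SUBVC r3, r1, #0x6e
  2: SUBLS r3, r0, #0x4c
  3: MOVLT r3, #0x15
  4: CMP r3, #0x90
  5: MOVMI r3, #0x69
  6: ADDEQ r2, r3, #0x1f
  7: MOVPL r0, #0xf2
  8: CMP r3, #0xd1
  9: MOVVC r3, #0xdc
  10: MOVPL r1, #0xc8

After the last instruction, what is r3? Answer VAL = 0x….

VAL = 0x69

0: ✓ CMP  NZCV=1001
1: · SUBVC
2: ✓ SUBLS  r3←0x71
3: · MOVLT
4: ✓ CMP  NZCV=1001
5: ✓ MOVMI  r3←0x69
6: · ADDEQ
7: · MOVPL
8: ✓ CMP  NZCV=1001
9: · MOVVC
10: · MOVPL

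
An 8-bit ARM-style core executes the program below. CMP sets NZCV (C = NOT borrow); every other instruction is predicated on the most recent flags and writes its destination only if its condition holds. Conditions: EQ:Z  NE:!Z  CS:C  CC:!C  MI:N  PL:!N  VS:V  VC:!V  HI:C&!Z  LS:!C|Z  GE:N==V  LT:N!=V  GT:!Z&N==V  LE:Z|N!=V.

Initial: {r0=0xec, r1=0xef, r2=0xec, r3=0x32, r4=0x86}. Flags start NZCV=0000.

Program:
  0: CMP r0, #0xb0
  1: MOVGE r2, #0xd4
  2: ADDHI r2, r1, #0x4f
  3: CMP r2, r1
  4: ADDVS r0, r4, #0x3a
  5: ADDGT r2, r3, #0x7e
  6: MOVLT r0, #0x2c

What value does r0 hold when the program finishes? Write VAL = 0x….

VAL = 0xec

0: ✓ CMP  NZCV=0010
1: ✓ MOVGE  r2←0xd4
2: ✓ ADDHI  r2←0x3e
3: ✓ CMP  NZCV=0000
4: · ADDVS
5: ✓ ADDGT  r2←0xb0
6: · MOVLT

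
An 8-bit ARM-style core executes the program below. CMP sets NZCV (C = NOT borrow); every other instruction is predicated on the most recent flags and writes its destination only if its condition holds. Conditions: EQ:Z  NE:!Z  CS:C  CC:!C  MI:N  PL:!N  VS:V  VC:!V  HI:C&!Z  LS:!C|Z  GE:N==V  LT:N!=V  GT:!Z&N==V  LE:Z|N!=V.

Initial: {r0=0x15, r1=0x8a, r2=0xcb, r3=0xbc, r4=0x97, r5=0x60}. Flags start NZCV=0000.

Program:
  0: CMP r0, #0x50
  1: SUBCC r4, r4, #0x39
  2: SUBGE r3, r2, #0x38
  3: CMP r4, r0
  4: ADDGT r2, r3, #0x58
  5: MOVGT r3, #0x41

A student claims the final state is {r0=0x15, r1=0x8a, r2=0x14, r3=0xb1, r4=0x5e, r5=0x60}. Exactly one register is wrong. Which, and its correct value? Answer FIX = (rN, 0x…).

0: ✓ CMP  NZCV=1000
1: ✓ SUBCC  r4←0x5e
2: · SUBGE
3: ✓ CMP  NZCV=0010
4: ✓ ADDGT  r2←0x14
5: ✓ MOVGT  r3←0x41

FIX = (r3, 0x41)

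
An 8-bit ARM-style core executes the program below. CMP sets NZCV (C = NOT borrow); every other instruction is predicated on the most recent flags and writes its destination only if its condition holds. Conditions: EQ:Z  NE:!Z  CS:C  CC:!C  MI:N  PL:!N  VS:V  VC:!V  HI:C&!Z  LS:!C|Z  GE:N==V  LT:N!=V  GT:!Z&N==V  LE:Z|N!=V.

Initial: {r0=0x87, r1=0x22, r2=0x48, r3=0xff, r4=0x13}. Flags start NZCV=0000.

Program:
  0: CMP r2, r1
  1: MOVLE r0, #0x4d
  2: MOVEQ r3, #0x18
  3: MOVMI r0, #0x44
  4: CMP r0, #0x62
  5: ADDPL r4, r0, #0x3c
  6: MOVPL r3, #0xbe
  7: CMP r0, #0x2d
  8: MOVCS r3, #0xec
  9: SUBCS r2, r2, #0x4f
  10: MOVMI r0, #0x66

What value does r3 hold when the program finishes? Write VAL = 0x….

VAL = 0xec

[0] flags=0010 → (cmp)
[1] flags=0010 LE?F → skip
[2] flags=0010 EQ?F → skip
[3] flags=0010 MI?F → skip
[4] flags=0011 → (cmp)
[5] flags=0011 PL?T → r4=0xc3
[6] flags=0011 PL?T → r3=0xbe
[7] flags=0011 → (cmp)
[8] flags=0011 CS?T → r3=0xec
[9] flags=0011 CS?T → r2=0xf9
[10] flags=0011 MI?F → skip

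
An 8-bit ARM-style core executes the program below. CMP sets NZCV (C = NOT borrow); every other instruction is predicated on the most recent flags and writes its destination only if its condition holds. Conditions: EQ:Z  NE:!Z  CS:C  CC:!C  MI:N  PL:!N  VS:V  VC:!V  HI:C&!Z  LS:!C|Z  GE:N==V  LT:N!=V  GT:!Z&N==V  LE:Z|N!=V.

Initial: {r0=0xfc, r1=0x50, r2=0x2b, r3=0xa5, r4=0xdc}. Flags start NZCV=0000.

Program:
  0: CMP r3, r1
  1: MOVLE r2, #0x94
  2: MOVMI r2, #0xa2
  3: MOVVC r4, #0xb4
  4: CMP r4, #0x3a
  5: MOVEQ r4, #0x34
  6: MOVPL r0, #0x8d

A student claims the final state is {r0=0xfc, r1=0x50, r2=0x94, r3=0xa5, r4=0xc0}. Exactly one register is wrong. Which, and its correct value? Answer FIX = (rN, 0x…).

[0] flags=0011 → (cmp)
[1] flags=0011 LE?T → r2=0x94
[2] flags=0011 MI?F → skip
[3] flags=0011 VC?F → skip
[4] flags=1010 → (cmp)
[5] flags=1010 EQ?F → skip
[6] flags=1010 PL?F → skip

FIX = (r4, 0xdc)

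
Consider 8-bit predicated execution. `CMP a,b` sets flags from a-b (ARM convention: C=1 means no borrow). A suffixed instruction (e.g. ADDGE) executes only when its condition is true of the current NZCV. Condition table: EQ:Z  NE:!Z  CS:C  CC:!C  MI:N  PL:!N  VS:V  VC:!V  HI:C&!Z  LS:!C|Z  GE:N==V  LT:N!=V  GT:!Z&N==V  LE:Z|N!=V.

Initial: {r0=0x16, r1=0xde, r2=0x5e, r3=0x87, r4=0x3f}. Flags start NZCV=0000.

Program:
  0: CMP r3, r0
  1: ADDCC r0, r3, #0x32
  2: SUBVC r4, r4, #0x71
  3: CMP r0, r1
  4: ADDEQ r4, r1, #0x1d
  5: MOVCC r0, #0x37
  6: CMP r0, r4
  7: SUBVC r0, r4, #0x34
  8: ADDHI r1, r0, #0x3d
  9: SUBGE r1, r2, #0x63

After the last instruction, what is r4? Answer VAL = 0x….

VAL = 0x3f

0: ✓ CMP  NZCV=0011
1: · ADDCC
2: · SUBVC
3: ✓ CMP  NZCV=0000
4: · ADDEQ
5: ✓ MOVCC  r0←0x37
6: ✓ CMP  NZCV=1000
7: ✓ SUBVC  r0←0x0b
8: · ADDHI
9: · SUBGE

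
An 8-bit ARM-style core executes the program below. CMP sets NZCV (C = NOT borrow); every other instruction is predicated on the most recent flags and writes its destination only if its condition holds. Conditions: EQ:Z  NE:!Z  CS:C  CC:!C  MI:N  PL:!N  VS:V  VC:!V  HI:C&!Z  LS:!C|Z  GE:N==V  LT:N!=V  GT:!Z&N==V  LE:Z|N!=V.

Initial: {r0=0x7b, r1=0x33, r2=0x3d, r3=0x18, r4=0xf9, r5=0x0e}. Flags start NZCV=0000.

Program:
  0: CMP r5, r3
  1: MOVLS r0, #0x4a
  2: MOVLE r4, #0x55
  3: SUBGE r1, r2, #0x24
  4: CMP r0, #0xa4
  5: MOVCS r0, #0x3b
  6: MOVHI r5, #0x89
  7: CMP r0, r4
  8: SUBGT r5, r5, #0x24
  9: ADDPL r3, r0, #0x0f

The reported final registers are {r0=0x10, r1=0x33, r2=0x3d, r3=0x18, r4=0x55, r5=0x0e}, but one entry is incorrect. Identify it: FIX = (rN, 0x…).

FIX = (r0, 0x4a)

0: ✓ CMP  NZCV=1000
1: ✓ MOVLS  r0←0x4a
2: ✓ MOVLE  r4←0x55
3: · SUBGE
4: ✓ CMP  NZCV=1001
5: · MOVCS
6: · MOVHI
7: ✓ CMP  NZCV=1000
8: · SUBGT
9: · ADDPL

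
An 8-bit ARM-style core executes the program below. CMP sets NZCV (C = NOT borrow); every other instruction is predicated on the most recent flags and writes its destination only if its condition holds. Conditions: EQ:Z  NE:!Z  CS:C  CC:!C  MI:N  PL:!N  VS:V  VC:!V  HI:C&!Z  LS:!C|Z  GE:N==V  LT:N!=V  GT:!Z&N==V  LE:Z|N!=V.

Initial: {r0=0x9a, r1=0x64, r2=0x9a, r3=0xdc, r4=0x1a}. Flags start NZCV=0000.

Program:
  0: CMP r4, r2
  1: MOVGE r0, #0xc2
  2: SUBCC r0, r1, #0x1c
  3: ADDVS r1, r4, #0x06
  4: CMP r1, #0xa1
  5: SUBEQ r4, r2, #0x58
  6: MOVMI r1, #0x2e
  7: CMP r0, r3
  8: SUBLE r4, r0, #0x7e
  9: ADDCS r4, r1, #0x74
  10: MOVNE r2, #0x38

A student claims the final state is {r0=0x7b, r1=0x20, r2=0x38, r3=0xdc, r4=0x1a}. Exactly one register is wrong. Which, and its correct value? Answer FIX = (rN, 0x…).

FIX = (r0, 0x48)

0: ✓ CMP  NZCV=1001
1: ✓ MOVGE  r0←0xc2
2: ✓ SUBCC  r0←0x48
3: ✓ ADDVS  r1←0x20
4: ✓ CMP  NZCV=0000
5: · SUBEQ
6: · MOVMI
7: ✓ CMP  NZCV=0000
8: · SUBLE
9: · ADDCS
10: ✓ MOVNE  r2←0x38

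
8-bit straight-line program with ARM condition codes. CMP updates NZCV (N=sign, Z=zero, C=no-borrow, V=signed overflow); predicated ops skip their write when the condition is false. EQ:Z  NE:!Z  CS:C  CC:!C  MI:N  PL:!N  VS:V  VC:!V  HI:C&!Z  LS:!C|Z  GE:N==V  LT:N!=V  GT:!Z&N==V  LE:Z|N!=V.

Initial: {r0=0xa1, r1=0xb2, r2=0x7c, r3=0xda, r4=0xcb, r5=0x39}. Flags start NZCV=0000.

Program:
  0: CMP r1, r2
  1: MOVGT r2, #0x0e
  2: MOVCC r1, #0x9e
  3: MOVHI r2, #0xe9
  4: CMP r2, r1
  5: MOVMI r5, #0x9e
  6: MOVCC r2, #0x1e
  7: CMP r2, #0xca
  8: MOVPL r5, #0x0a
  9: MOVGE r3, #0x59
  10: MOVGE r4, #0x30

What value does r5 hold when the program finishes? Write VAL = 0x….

[0] flags=0011 → (cmp)
[1] flags=0011 GT?F → skip
[2] flags=0011 CC?F → skip
[3] flags=0011 HI?T → r2=0xe9
[4] flags=0010 → (cmp)
[5] flags=0010 MI?F → skip
[6] flags=0010 CC?F → skip
[7] flags=0010 → (cmp)
[8] flags=0010 PL?T → r5=0x0a
[9] flags=0010 GE?T → r3=0x59
[10] flags=0010 GE?T → r4=0x30

VAL = 0x0a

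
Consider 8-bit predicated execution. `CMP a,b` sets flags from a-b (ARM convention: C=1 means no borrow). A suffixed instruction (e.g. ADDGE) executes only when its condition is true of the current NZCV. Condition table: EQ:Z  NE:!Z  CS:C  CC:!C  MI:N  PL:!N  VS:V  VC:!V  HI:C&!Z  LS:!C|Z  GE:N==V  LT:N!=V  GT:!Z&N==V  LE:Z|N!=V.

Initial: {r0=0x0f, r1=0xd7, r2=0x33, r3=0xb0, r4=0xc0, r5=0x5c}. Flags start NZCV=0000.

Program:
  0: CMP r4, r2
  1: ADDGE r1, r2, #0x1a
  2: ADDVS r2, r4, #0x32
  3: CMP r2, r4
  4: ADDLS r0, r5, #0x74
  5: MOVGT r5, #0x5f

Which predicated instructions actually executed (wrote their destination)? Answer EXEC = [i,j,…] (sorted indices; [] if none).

EXEC = [4,5]

[0] flags=1010 → (cmp)
[1] flags=1010 GE?F → skip
[2] flags=1010 VS?F → skip
[3] flags=0000 → (cmp)
[4] flags=0000 LS?T → r0=0xd0
[5] flags=0000 GT?T → r5=0x5f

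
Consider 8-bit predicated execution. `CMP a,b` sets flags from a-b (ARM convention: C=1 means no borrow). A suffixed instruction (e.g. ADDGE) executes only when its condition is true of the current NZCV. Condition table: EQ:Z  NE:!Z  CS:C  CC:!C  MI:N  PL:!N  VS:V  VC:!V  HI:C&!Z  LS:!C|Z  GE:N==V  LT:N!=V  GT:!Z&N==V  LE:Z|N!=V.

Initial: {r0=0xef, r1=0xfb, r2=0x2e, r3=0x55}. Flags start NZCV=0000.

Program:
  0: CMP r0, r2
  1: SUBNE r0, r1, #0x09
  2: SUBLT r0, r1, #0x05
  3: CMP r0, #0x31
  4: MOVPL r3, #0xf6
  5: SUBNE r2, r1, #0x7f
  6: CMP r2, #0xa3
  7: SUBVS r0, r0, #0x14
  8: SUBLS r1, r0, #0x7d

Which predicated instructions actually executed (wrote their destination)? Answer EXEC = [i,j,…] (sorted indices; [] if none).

[0] flags=1010 → (cmp)
[1] flags=1010 NE?T → r0=0xf2
[2] flags=1010 LT?T → r0=0xf6
[3] flags=1010 → (cmp)
[4] flags=1010 PL?F → skip
[5] flags=1010 NE?T → r2=0x7c
[6] flags=1001 → (cmp)
[7] flags=1001 VS?T → r0=0xe2
[8] flags=1001 LS?T → r1=0x65

EXEC = [1,2,5,7,8]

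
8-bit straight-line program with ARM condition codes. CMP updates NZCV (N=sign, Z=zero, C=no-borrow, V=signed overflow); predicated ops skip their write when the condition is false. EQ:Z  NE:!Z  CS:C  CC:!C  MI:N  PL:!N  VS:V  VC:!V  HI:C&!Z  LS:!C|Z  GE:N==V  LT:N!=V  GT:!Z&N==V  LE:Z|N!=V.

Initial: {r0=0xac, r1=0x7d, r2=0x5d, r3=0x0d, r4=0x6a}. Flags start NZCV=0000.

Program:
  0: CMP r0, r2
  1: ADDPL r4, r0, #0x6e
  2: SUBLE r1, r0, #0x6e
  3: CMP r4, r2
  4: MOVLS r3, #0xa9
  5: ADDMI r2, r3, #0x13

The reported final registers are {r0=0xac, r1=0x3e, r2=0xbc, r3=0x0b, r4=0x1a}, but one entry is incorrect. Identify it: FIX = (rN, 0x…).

[0] flags=0011 → (cmp)
[1] flags=0011 PL?T → r4=0x1a
[2] flags=0011 LE?T → r1=0x3e
[3] flags=1000 → (cmp)
[4] flags=1000 LS?T → r3=0xa9
[5] flags=1000 MI?T → r2=0xbc

FIX = (r3, 0xa9)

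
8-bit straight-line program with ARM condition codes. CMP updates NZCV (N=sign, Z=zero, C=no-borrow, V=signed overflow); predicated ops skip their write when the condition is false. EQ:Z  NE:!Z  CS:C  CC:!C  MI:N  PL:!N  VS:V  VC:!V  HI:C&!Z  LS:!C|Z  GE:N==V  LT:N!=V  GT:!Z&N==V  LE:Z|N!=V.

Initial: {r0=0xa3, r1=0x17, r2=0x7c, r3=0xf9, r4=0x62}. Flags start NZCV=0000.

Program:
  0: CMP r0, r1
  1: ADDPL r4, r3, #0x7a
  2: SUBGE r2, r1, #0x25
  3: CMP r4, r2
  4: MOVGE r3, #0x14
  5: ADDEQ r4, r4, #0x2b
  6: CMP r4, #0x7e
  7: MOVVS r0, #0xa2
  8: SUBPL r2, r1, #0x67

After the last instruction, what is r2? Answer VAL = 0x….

VAL = 0x7c

[0] flags=1010 → (cmp)
[1] flags=1010 PL?F → skip
[2] flags=1010 GE?F → skip
[3] flags=1000 → (cmp)
[4] flags=1000 GE?F → skip
[5] flags=1000 EQ?F → skip
[6] flags=1000 → (cmp)
[7] flags=1000 VS?F → skip
[8] flags=1000 PL?F → skip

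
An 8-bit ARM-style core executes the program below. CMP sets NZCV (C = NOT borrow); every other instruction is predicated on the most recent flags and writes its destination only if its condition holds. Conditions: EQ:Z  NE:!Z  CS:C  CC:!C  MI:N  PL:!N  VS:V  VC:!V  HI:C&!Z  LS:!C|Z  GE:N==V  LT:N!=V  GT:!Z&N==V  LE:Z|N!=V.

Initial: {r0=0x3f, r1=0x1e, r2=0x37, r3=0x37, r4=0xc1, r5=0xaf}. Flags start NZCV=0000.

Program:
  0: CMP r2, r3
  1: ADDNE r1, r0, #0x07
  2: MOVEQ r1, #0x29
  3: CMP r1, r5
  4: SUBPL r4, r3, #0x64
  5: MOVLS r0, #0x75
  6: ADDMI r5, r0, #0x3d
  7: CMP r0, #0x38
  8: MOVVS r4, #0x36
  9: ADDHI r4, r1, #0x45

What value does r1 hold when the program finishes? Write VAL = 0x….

0: ✓ CMP  NZCV=0110
1: · ADDNE
2: ✓ MOVEQ  r1←0x29
3: ✓ CMP  NZCV=0000
4: ✓ SUBPL  r4←0xd3
5: ✓ MOVLS  r0←0x75
6: · ADDMI
7: ✓ CMP  NZCV=0010
8: · MOVVS
9: ✓ ADDHI  r4←0x6e

VAL = 0x29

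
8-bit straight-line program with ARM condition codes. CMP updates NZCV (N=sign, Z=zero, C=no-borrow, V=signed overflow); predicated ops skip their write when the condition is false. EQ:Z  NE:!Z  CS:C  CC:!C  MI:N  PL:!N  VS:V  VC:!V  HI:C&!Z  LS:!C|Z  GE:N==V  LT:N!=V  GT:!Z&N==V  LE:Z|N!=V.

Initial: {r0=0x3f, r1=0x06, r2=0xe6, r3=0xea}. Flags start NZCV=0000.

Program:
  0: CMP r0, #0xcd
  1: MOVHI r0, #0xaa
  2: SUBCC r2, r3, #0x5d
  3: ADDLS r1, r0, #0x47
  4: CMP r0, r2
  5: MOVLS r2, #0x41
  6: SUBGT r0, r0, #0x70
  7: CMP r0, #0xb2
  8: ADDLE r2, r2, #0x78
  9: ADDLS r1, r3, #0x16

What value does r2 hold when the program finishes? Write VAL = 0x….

VAL = 0x41

0: ✓ CMP  NZCV=0000
1: · MOVHI
2: ✓ SUBCC  r2←0x8d
3: ✓ ADDLS  r1←0x86
4: ✓ CMP  NZCV=1001
5: ✓ MOVLS  r2←0x41
6: ✓ SUBGT  r0←0xcf
7: ✓ CMP  NZCV=0010
8: · ADDLE
9: · ADDLS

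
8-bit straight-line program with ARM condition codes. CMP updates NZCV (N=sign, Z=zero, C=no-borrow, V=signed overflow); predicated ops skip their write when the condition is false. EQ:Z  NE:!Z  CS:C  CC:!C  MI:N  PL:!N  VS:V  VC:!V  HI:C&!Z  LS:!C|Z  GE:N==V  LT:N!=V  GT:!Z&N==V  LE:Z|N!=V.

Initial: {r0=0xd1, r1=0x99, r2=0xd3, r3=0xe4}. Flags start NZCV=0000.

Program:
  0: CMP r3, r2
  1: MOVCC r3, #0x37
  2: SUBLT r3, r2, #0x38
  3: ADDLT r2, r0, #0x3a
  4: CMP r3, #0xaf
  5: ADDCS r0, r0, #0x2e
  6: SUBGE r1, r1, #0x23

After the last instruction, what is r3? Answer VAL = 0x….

[0] flags=0010 → (cmp)
[1] flags=0010 CC?F → skip
[2] flags=0010 LT?F → skip
[3] flags=0010 LT?F → skip
[4] flags=0010 → (cmp)
[5] flags=0010 CS?T → r0=0xff
[6] flags=0010 GE?T → r1=0x76

VAL = 0xe4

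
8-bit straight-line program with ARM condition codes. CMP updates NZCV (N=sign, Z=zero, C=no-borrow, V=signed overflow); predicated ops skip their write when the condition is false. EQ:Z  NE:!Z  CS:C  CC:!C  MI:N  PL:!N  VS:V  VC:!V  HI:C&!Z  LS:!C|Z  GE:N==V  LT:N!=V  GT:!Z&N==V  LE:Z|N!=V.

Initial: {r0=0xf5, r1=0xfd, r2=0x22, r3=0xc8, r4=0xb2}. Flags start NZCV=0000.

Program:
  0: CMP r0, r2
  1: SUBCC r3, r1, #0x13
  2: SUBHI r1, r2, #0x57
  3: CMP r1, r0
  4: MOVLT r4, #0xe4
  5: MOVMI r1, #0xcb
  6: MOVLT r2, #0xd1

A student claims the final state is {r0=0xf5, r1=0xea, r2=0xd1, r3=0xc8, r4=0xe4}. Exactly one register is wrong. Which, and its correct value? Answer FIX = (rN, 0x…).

FIX = (r1, 0xcb)

0: ✓ CMP  NZCV=1010
1: · SUBCC
2: ✓ SUBHI  r1←0xcb
3: ✓ CMP  NZCV=1000
4: ✓ MOVLT  r4←0xe4
5: ✓ MOVMI  r1←0xcb
6: ✓ MOVLT  r2←0xd1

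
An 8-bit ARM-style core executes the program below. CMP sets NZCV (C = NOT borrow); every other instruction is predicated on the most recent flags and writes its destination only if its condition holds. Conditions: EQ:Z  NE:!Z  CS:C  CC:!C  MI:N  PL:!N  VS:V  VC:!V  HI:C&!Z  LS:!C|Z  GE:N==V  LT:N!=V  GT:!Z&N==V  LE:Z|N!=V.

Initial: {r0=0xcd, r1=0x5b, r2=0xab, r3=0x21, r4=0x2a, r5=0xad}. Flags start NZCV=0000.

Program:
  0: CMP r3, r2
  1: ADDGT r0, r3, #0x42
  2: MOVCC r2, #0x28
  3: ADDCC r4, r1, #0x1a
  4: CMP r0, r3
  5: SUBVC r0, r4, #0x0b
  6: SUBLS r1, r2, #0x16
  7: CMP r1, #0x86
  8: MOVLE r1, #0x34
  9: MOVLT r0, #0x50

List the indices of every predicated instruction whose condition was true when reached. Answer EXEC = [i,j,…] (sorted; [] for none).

EXEC = [1,2,3,5]

0: ✓ CMP  NZCV=0000
1: ✓ ADDGT  r0←0x63
2: ✓ MOVCC  r2←0x28
3: ✓ ADDCC  r4←0x75
4: ✓ CMP  NZCV=0010
5: ✓ SUBVC  r0←0x6a
6: · SUBLS
7: ✓ CMP  NZCV=1001
8: · MOVLE
9: · MOVLT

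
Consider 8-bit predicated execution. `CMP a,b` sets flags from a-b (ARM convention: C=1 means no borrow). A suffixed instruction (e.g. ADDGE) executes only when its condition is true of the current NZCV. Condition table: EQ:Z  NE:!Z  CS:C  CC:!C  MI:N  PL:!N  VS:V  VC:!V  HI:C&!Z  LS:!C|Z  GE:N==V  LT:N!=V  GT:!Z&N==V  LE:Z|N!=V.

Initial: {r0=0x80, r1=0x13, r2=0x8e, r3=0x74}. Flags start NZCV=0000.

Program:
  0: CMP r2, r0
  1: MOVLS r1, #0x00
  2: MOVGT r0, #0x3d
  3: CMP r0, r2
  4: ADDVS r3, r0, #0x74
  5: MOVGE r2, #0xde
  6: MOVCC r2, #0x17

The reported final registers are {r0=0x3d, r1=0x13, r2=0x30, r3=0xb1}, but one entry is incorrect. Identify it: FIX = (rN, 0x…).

[0] flags=0010 → (cmp)
[1] flags=0010 LS?F → skip
[2] flags=0010 GT?T → r0=0x3d
[3] flags=1001 → (cmp)
[4] flags=1001 VS?T → r3=0xb1
[5] flags=1001 GE?T → r2=0xde
[6] flags=1001 CC?T → r2=0x17

FIX = (r2, 0x17)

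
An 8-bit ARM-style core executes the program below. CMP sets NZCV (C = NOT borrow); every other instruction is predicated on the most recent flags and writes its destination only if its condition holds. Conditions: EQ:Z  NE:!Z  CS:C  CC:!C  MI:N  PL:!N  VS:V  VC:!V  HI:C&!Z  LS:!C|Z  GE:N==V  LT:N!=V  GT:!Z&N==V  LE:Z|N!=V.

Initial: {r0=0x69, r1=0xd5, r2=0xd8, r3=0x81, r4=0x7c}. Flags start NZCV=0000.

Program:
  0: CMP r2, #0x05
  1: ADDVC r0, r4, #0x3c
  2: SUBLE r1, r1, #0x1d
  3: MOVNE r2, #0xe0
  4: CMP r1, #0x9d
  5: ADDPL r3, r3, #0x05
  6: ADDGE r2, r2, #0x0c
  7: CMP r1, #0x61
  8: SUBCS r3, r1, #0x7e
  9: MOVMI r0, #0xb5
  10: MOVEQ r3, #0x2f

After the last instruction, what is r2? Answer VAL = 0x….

VAL = 0xec

0: ✓ CMP  NZCV=1010
1: ✓ ADDVC  r0←0xb8
2: ✓ SUBLE  r1←0xb8
3: ✓ MOVNE  r2←0xe0
4: ✓ CMP  NZCV=0010
5: ✓ ADDPL  r3←0x86
6: ✓ ADDGE  r2←0xec
7: ✓ CMP  NZCV=0011
8: ✓ SUBCS  r3←0x3a
9: · MOVMI
10: · MOVEQ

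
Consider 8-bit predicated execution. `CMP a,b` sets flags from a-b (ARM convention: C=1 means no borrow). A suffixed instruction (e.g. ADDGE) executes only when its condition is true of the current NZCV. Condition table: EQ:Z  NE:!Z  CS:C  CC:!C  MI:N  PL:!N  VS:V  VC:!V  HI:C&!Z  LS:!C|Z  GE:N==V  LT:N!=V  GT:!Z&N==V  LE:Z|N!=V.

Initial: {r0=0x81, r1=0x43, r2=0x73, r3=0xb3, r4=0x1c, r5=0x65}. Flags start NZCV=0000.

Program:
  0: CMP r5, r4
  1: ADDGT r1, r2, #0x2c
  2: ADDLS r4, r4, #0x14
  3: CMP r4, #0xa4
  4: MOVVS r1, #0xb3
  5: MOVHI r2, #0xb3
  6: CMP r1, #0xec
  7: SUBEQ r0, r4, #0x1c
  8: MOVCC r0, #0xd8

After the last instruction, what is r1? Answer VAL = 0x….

[0] flags=0010 → (cmp)
[1] flags=0010 GT?T → r1=0x9f
[2] flags=0010 LS?F → skip
[3] flags=0000 → (cmp)
[4] flags=0000 VS?F → skip
[5] flags=0000 HI?F → skip
[6] flags=1000 → (cmp)
[7] flags=1000 EQ?F → skip
[8] flags=1000 CC?T → r0=0xd8

VAL = 0x9f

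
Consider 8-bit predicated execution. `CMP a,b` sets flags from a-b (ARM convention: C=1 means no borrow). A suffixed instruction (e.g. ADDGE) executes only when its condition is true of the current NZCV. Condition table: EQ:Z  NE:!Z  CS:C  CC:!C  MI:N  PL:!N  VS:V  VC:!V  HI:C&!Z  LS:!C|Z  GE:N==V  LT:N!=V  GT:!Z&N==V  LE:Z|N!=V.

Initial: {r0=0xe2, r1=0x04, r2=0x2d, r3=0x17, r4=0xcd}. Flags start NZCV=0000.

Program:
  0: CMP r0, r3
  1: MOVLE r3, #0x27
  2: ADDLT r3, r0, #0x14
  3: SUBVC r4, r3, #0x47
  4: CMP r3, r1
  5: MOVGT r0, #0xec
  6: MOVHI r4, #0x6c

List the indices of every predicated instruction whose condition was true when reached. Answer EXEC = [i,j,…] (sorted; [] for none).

EXEC = [1,2,3,6]

[0] flags=1010 → (cmp)
[1] flags=1010 LE?T → r3=0x27
[2] flags=1010 LT?T → r3=0xf6
[3] flags=1010 VC?T → r4=0xaf
[4] flags=1010 → (cmp)
[5] flags=1010 GT?F → skip
[6] flags=1010 HI?T → r4=0x6c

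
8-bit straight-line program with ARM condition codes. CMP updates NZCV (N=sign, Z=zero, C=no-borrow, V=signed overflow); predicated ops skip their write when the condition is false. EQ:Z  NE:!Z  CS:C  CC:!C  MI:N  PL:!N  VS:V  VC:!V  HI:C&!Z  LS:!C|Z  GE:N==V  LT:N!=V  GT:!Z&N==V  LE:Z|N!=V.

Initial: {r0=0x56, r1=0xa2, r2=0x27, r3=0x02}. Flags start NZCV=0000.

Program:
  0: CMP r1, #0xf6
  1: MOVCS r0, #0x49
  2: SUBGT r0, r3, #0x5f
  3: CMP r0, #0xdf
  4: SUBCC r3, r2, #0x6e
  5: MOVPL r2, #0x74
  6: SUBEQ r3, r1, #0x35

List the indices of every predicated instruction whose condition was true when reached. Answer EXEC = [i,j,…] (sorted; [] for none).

0: ✓ CMP  NZCV=1000
1: · MOVCS
2: · SUBGT
3: ✓ CMP  NZCV=0000
4: ✓ SUBCC  r3←0xb9
5: ✓ MOVPL  r2←0x74
6: · SUBEQ

EXEC = [4,5]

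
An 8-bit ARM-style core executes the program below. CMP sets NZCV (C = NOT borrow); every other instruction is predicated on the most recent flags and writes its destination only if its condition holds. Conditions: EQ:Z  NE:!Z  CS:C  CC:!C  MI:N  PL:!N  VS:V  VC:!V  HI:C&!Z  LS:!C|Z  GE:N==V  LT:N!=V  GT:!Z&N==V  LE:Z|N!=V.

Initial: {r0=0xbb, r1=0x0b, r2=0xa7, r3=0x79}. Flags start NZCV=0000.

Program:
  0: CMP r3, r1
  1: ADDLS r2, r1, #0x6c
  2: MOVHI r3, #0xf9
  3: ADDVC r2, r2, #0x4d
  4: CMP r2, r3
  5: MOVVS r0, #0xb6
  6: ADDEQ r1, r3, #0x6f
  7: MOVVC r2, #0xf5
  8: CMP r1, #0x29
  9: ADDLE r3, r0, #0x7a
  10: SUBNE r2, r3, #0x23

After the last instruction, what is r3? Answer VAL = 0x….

VAL = 0x35

[0] flags=0010 → (cmp)
[1] flags=0010 LS?F → skip
[2] flags=0010 HI?T → r3=0xf9
[3] flags=0010 VC?T → r2=0xf4
[4] flags=1000 → (cmp)
[5] flags=1000 VS?F → skip
[6] flags=1000 EQ?F → skip
[7] flags=1000 VC?T → r2=0xf5
[8] flags=1000 → (cmp)
[9] flags=1000 LE?T → r3=0x35
[10] flags=1000 NE?T → r2=0x12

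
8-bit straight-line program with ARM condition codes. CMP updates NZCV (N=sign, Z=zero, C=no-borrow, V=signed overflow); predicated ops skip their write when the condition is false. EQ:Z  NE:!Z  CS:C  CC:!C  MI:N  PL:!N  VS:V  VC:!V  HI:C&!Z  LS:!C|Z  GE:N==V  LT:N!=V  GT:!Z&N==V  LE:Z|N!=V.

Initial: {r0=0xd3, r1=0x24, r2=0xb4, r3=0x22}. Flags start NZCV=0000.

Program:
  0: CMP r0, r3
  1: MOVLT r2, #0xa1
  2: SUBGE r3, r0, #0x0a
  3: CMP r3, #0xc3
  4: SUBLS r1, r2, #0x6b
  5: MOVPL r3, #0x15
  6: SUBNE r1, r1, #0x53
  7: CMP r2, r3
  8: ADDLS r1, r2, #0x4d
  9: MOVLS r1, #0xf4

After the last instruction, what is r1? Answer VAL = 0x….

VAL = 0xe3

[0] flags=1010 → (cmp)
[1] flags=1010 LT?T → r2=0xa1
[2] flags=1010 GE?F → skip
[3] flags=0000 → (cmp)
[4] flags=0000 LS?T → r1=0x36
[5] flags=0000 PL?T → r3=0x15
[6] flags=0000 NE?T → r1=0xe3
[7] flags=1010 → (cmp)
[8] flags=1010 LS?F → skip
[9] flags=1010 LS?F → skip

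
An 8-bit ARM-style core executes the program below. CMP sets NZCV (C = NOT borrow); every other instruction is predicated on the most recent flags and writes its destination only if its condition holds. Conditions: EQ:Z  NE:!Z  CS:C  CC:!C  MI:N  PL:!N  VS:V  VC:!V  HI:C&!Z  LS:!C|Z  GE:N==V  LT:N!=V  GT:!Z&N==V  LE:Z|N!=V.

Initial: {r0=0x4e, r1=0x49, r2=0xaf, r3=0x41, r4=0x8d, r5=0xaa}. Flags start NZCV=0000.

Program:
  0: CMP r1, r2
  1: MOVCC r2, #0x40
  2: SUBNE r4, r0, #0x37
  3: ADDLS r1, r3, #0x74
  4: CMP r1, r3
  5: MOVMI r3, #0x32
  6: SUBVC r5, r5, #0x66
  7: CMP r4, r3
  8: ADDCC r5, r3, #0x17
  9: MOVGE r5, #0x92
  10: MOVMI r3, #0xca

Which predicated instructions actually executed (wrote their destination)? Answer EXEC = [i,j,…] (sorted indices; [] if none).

0: ✓ CMP  NZCV=1001
1: ✓ MOVCC  r2←0x40
2: ✓ SUBNE  r4←0x17
3: ✓ ADDLS  r1←0xb5
4: ✓ CMP  NZCV=0011
5: · MOVMI
6: · SUBVC
7: ✓ CMP  NZCV=1000
8: ✓ ADDCC  r5←0x58
9: · MOVGE
10: ✓ MOVMI  r3←0xca

EXEC = [1,2,3,8,10]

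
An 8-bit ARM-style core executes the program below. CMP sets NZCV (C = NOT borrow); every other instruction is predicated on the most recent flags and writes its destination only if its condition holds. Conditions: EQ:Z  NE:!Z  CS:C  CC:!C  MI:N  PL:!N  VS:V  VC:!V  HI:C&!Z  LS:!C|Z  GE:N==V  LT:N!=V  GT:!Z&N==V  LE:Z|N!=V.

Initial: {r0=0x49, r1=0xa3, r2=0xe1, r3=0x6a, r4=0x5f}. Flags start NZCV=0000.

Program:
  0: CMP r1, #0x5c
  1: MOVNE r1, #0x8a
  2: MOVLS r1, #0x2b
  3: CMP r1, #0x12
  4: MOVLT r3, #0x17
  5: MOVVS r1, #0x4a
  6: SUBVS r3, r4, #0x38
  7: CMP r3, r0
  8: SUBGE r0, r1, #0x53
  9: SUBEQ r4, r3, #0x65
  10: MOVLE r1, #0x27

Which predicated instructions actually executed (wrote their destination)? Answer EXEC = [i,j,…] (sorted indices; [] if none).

EXEC = [1,4,5,6,10]

[0] flags=0011 → (cmp)
[1] flags=0011 NE?T → r1=0x8a
[2] flags=0011 LS?F → skip
[3] flags=0011 → (cmp)
[4] flags=0011 LT?T → r3=0x17
[5] flags=0011 VS?T → r1=0x4a
[6] flags=0011 VS?T → r3=0x27
[7] flags=1000 → (cmp)
[8] flags=1000 GE?F → skip
[9] flags=1000 EQ?F → skip
[10] flags=1000 LE?T → r1=0x27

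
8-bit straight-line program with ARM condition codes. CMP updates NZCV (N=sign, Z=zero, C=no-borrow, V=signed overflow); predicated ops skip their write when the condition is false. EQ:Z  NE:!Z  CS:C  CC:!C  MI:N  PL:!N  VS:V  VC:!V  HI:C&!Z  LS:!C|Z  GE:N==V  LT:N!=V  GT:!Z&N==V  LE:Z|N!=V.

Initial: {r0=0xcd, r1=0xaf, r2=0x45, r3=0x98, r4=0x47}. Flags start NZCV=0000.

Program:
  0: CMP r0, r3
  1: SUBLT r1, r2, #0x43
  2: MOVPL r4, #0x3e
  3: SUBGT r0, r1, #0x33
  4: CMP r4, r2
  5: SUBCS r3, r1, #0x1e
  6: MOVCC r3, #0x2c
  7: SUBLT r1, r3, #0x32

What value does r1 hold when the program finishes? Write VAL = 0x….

VAL = 0xfa

[0] flags=0010 → (cmp)
[1] flags=0010 LT?F → skip
[2] flags=0010 PL?T → r4=0x3e
[3] flags=0010 GT?T → r0=0x7c
[4] flags=1000 → (cmp)
[5] flags=1000 CS?F → skip
[6] flags=1000 CC?T → r3=0x2c
[7] flags=1000 LT?T → r1=0xfa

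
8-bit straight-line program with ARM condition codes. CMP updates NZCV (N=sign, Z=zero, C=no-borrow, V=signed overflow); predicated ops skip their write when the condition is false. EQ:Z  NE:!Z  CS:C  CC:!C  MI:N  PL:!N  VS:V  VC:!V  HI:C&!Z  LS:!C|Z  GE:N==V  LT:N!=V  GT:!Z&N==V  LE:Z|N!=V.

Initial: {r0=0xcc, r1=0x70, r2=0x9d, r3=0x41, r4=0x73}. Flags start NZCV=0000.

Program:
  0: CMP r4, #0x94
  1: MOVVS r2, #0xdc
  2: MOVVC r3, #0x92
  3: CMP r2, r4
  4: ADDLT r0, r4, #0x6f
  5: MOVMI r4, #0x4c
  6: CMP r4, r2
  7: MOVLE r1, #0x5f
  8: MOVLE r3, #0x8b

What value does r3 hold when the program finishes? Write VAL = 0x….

VAL = 0x41

[0] flags=1001 → (cmp)
[1] flags=1001 VS?T → r2=0xdc
[2] flags=1001 VC?F → skip
[3] flags=0011 → (cmp)
[4] flags=0011 LT?T → r0=0xe2
[5] flags=0011 MI?F → skip
[6] flags=1001 → (cmp)
[7] flags=1001 LE?F → skip
[8] flags=1001 LE?F → skip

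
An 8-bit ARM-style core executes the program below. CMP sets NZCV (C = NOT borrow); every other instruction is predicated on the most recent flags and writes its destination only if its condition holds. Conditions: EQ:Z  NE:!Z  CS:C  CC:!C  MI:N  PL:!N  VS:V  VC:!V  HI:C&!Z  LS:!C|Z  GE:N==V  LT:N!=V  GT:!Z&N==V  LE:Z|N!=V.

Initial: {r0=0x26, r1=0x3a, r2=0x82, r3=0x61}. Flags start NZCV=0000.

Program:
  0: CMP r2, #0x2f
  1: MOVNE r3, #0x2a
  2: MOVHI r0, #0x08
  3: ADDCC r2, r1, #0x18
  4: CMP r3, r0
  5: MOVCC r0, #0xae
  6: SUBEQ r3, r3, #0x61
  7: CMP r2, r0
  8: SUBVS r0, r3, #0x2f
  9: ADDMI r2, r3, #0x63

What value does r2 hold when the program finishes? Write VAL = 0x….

[0] flags=0011 → (cmp)
[1] flags=0011 NE?T → r3=0x2a
[2] flags=0011 HI?T → r0=0x08
[3] flags=0011 CC?F → skip
[4] flags=0010 → (cmp)
[5] flags=0010 CC?F → skip
[6] flags=0010 EQ?F → skip
[7] flags=0011 → (cmp)
[8] flags=0011 VS?T → r0=0xfb
[9] flags=0011 MI?F → skip

VAL = 0x82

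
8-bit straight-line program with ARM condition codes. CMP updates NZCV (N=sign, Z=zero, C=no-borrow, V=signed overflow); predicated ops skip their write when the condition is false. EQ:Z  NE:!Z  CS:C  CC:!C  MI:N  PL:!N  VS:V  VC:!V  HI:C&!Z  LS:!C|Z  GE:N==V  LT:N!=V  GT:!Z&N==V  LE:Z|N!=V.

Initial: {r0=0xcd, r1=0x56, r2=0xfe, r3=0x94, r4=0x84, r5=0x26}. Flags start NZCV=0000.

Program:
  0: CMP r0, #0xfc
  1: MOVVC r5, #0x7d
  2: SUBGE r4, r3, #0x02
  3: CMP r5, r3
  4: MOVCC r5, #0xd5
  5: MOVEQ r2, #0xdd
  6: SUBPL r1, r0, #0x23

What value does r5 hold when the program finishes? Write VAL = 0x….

VAL = 0xd5

0: ✓ CMP  NZCV=1000
1: ✓ MOVVC  r5←0x7d
2: · SUBGE
3: ✓ CMP  NZCV=1001
4: ✓ MOVCC  r5←0xd5
5: · MOVEQ
6: · SUBPL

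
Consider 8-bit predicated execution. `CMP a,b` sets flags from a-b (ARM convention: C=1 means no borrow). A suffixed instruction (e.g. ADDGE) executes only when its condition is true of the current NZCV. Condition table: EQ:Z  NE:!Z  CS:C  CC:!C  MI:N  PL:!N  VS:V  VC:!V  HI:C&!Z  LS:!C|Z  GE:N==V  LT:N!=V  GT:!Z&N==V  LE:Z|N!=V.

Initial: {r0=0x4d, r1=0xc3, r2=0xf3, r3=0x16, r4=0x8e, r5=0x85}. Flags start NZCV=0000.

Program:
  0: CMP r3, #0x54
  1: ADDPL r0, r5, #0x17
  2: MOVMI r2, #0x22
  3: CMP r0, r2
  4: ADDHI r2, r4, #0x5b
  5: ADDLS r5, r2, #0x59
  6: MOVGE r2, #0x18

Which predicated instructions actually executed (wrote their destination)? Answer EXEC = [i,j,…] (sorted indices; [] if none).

[0] flags=1000 → (cmp)
[1] flags=1000 PL?F → skip
[2] flags=1000 MI?T → r2=0x22
[3] flags=0010 → (cmp)
[4] flags=0010 HI?T → r2=0xe9
[5] flags=0010 LS?F → skip
[6] flags=0010 GE?T → r2=0x18

EXEC = [2,4,6]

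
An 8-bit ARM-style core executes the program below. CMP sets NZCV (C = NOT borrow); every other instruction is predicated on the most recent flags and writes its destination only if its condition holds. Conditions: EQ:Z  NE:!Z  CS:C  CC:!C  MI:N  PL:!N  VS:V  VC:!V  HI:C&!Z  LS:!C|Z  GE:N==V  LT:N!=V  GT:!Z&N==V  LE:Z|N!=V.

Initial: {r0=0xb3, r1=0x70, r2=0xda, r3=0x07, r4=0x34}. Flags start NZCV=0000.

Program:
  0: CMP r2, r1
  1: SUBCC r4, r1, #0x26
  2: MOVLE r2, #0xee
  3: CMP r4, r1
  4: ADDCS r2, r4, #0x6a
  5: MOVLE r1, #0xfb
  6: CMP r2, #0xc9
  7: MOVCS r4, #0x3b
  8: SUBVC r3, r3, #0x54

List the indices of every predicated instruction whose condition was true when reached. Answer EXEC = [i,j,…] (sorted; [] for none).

[0] flags=0011 → (cmp)
[1] flags=0011 CC?F → skip
[2] flags=0011 LE?T → r2=0xee
[3] flags=1000 → (cmp)
[4] flags=1000 CS?F → skip
[5] flags=1000 LE?T → r1=0xfb
[6] flags=0010 → (cmp)
[7] flags=0010 CS?T → r4=0x3b
[8] flags=0010 VC?T → r3=0xb3

EXEC = [2,5,7,8]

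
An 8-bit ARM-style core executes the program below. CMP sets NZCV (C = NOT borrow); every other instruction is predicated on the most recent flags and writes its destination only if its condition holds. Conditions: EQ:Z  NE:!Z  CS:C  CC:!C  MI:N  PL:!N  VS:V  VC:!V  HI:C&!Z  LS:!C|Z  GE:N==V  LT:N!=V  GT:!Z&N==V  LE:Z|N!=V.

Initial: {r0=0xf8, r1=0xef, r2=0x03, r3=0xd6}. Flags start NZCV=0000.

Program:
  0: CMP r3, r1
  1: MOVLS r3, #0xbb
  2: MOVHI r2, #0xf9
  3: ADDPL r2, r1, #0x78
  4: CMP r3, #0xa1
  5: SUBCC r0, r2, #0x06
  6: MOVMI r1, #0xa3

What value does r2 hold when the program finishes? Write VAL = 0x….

0: ✓ CMP  NZCV=1000
1: ✓ MOVLS  r3←0xbb
2: · MOVHI
3: · ADDPL
4: ✓ CMP  NZCV=0010
5: · SUBCC
6: · MOVMI

VAL = 0x03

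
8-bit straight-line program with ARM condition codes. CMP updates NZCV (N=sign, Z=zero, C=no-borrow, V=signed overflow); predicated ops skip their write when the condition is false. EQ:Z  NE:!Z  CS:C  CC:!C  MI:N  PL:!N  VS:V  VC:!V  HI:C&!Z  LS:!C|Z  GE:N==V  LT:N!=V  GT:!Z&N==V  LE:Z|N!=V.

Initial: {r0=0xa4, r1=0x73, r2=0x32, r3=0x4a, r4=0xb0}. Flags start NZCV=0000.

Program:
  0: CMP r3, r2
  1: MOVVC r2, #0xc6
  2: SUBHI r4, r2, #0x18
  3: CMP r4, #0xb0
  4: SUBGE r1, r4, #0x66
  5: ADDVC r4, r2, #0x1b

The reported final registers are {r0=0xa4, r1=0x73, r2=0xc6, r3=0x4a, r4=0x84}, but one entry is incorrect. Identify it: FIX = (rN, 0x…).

0: ✓ CMP  NZCV=0010
1: ✓ MOVVC  r2←0xc6
2: ✓ SUBHI  r4←0xae
3: ✓ CMP  NZCV=1000
4: · SUBGE
5: ✓ ADDVC  r4←0xe1

FIX = (r4, 0xe1)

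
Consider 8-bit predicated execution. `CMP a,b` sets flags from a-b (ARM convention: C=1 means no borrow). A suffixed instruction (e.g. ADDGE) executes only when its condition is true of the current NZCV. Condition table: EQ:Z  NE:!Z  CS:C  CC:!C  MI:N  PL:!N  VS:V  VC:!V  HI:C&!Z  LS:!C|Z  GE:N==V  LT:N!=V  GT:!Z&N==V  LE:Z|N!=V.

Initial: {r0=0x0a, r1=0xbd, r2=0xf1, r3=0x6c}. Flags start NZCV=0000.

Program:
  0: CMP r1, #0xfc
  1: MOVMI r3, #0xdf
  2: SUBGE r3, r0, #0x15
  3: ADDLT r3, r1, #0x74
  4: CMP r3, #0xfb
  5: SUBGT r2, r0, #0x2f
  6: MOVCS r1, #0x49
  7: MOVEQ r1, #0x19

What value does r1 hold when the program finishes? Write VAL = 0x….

VAL = 0xbd

[0] flags=1000 → (cmp)
[1] flags=1000 MI?T → r3=0xdf
[2] flags=1000 GE?F → skip
[3] flags=1000 LT?T → r3=0x31
[4] flags=0000 → (cmp)
[5] flags=0000 GT?T → r2=0xdb
[6] flags=0000 CS?F → skip
[7] flags=0000 EQ?F → skip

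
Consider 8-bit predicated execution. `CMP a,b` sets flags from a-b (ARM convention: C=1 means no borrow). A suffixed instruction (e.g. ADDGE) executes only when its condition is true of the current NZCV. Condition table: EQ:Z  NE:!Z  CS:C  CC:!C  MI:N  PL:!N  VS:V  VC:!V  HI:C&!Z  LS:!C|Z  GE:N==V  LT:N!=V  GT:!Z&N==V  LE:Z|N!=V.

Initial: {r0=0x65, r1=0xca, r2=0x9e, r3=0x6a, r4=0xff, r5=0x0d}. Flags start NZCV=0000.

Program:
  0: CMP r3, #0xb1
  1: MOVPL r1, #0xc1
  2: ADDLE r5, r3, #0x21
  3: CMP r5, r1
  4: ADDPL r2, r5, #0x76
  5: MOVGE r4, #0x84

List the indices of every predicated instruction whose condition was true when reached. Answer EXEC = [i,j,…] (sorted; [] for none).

EXEC = [4,5]

[0] flags=1001 → (cmp)
[1] flags=1001 PL?F → skip
[2] flags=1001 LE?F → skip
[3] flags=0000 → (cmp)
[4] flags=0000 PL?T → r2=0x83
[5] flags=0000 GE?T → r4=0x84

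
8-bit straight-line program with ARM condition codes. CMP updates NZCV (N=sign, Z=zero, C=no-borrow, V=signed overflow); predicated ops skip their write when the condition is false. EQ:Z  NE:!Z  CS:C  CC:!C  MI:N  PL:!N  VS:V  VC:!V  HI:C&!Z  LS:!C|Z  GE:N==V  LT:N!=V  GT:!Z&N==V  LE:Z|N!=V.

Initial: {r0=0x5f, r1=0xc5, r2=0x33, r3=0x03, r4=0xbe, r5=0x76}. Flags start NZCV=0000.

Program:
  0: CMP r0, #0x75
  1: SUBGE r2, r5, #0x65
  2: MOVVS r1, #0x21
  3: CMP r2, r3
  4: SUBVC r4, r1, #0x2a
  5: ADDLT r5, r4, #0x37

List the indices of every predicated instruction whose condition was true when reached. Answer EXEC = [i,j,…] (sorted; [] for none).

0: ✓ CMP  NZCV=1000
1: · SUBGE
2: · MOVVS
3: ✓ CMP  NZCV=0010
4: ✓ SUBVC  r4←0x9b
5: · ADDLT

EXEC = [4]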